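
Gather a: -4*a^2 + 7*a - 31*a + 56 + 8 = -4*a^2 - 24*a + 64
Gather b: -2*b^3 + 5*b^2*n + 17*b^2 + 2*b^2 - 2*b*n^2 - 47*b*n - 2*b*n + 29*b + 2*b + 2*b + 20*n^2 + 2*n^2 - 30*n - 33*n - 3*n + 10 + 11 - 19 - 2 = -2*b^3 + b^2*(5*n + 19) + b*(-2*n^2 - 49*n + 33) + 22*n^2 - 66*n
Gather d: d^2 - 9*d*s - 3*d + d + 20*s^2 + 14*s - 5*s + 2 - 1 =d^2 + d*(-9*s - 2) + 20*s^2 + 9*s + 1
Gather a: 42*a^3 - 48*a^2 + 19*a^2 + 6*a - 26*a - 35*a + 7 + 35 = 42*a^3 - 29*a^2 - 55*a + 42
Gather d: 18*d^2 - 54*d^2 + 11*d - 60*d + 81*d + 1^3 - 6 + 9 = -36*d^2 + 32*d + 4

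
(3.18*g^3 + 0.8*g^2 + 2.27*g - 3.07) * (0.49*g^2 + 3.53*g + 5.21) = 1.5582*g^5 + 11.6174*g^4 + 20.5041*g^3 + 10.6768*g^2 + 0.989600000000001*g - 15.9947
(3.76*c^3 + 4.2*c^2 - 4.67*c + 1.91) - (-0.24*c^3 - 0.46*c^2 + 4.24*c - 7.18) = 4.0*c^3 + 4.66*c^2 - 8.91*c + 9.09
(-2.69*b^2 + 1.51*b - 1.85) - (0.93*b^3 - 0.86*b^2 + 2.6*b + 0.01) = -0.93*b^3 - 1.83*b^2 - 1.09*b - 1.86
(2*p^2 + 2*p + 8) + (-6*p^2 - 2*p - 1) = 7 - 4*p^2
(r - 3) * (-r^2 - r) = -r^3 + 2*r^2 + 3*r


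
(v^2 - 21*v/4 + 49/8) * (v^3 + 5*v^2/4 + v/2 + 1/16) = v^5 - 4*v^4 + v^3/16 + 163*v^2/32 + 175*v/64 + 49/128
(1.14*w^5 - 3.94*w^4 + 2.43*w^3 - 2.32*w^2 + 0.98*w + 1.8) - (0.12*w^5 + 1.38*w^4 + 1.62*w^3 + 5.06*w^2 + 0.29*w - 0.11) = 1.02*w^5 - 5.32*w^4 + 0.81*w^3 - 7.38*w^2 + 0.69*w + 1.91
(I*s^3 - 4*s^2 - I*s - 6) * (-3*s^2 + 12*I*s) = -3*I*s^5 - 45*I*s^3 + 30*s^2 - 72*I*s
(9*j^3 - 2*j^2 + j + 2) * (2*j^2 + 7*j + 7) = 18*j^5 + 59*j^4 + 51*j^3 - 3*j^2 + 21*j + 14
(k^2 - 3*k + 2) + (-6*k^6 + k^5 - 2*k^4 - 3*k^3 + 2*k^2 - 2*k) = -6*k^6 + k^5 - 2*k^4 - 3*k^3 + 3*k^2 - 5*k + 2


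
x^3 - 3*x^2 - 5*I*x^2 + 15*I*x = x*(x - 3)*(x - 5*I)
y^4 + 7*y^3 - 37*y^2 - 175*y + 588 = (y - 4)*(y - 3)*(y + 7)^2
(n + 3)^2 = n^2 + 6*n + 9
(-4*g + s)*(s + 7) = -4*g*s - 28*g + s^2 + 7*s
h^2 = h^2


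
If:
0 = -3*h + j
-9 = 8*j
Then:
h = -3/8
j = -9/8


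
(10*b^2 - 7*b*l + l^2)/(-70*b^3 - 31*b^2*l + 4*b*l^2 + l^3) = (-2*b + l)/(14*b^2 + 9*b*l + l^2)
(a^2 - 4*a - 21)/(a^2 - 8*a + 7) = (a + 3)/(a - 1)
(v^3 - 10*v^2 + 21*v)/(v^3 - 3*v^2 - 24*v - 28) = v*(v - 3)/(v^2 + 4*v + 4)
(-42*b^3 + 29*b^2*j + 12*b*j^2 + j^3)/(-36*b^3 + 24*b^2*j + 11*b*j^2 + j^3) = (7*b + j)/(6*b + j)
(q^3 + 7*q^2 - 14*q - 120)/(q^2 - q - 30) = (q^2 + 2*q - 24)/(q - 6)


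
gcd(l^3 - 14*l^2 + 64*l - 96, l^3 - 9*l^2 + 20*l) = l - 4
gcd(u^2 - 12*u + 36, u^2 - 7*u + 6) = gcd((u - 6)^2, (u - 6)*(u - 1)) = u - 6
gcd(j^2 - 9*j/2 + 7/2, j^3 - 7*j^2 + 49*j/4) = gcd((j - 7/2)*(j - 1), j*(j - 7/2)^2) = j - 7/2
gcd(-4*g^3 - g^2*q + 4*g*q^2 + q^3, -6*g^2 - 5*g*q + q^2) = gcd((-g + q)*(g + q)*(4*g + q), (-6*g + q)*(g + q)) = g + q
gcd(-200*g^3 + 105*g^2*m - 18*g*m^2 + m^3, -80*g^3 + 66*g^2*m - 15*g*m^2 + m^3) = 40*g^2 - 13*g*m + m^2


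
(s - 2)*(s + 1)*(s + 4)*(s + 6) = s^4 + 9*s^3 + 12*s^2 - 44*s - 48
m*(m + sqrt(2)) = m^2 + sqrt(2)*m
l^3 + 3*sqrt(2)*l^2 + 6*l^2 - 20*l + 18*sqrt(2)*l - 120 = (l + 6)*(l - 2*sqrt(2))*(l + 5*sqrt(2))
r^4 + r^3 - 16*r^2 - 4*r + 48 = (r - 3)*(r - 2)*(r + 2)*(r + 4)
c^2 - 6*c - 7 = (c - 7)*(c + 1)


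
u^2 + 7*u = u*(u + 7)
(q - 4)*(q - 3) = q^2 - 7*q + 12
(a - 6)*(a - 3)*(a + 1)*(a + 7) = a^4 - a^3 - 47*a^2 + 81*a + 126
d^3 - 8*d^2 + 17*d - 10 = (d - 5)*(d - 2)*(d - 1)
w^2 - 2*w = w*(w - 2)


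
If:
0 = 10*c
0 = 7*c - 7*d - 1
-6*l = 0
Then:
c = 0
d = -1/7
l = 0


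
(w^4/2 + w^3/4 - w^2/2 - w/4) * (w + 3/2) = w^5/2 + w^4 - w^3/8 - w^2 - 3*w/8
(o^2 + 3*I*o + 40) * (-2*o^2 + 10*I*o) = -2*o^4 + 4*I*o^3 - 110*o^2 + 400*I*o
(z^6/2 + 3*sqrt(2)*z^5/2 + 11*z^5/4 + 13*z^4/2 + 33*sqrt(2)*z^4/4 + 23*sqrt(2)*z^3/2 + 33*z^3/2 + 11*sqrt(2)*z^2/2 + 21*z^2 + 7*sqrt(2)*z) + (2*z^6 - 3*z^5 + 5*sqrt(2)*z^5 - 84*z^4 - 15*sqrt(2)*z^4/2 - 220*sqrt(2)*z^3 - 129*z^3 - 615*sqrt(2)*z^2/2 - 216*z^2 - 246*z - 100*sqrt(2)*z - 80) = 5*z^6/2 - z^5/4 + 13*sqrt(2)*z^5/2 - 155*z^4/2 + 3*sqrt(2)*z^4/4 - 417*sqrt(2)*z^3/2 - 225*z^3/2 - 302*sqrt(2)*z^2 - 195*z^2 - 246*z - 93*sqrt(2)*z - 80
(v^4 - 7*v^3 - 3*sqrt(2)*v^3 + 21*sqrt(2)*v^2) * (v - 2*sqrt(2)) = v^5 - 5*sqrt(2)*v^4 - 7*v^4 + 12*v^3 + 35*sqrt(2)*v^3 - 84*v^2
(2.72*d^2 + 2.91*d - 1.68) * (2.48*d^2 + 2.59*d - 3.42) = 6.7456*d^4 + 14.2616*d^3 - 5.9319*d^2 - 14.3034*d + 5.7456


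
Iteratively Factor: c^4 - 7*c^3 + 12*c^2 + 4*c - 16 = (c - 2)*(c^3 - 5*c^2 + 2*c + 8) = (c - 4)*(c - 2)*(c^2 - c - 2) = (c - 4)*(c - 2)^2*(c + 1)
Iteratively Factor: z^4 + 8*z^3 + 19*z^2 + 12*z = (z + 1)*(z^3 + 7*z^2 + 12*z) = (z + 1)*(z + 3)*(z^2 + 4*z) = z*(z + 1)*(z + 3)*(z + 4)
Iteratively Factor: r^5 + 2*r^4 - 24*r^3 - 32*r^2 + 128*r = (r + 4)*(r^4 - 2*r^3 - 16*r^2 + 32*r) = r*(r + 4)*(r^3 - 2*r^2 - 16*r + 32) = r*(r - 2)*(r + 4)*(r^2 - 16) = r*(r - 4)*(r - 2)*(r + 4)*(r + 4)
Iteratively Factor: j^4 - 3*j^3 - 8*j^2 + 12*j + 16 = (j - 2)*(j^3 - j^2 - 10*j - 8) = (j - 2)*(j + 1)*(j^2 - 2*j - 8) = (j - 2)*(j + 1)*(j + 2)*(j - 4)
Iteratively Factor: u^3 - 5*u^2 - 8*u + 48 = (u - 4)*(u^2 - u - 12) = (u - 4)^2*(u + 3)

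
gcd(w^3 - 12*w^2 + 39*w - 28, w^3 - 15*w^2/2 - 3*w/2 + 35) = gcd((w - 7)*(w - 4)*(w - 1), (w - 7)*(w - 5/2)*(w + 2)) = w - 7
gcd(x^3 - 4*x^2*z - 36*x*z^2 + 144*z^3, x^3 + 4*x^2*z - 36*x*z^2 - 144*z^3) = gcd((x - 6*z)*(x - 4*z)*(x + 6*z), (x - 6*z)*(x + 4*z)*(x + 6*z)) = x^2 - 36*z^2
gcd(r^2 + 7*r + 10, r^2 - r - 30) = r + 5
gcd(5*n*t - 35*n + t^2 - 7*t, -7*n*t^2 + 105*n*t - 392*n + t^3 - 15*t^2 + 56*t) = t - 7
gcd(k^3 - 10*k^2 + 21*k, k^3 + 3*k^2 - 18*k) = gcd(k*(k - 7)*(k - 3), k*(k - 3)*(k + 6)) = k^2 - 3*k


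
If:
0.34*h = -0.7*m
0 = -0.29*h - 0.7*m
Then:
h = 0.00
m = 0.00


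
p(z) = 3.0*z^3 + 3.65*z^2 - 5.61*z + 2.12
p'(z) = 9.0*z^2 + 7.3*z - 5.61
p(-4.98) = -249.94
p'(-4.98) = 181.24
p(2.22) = 40.48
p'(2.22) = 54.95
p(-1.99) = 4.10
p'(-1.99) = 15.50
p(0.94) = 2.56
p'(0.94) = 9.20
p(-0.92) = 8.03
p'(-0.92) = -4.71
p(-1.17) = 8.88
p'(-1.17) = -1.83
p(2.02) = 30.41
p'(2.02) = 45.86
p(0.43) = 0.62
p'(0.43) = -0.81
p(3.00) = 99.14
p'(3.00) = 97.29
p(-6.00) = -480.82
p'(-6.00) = 274.59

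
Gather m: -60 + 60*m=60*m - 60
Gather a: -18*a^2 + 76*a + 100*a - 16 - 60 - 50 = -18*a^2 + 176*a - 126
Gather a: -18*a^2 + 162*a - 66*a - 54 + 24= -18*a^2 + 96*a - 30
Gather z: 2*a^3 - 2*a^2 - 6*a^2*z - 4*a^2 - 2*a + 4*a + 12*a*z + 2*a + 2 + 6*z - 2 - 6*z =2*a^3 - 6*a^2 + 4*a + z*(-6*a^2 + 12*a)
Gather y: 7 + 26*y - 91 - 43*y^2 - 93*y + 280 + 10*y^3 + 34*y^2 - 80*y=10*y^3 - 9*y^2 - 147*y + 196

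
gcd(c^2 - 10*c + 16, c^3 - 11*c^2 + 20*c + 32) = c - 8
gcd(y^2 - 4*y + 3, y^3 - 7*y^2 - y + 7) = y - 1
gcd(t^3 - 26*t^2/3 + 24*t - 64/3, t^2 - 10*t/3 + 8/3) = t - 2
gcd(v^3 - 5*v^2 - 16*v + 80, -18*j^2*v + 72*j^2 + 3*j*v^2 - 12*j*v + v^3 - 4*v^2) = v - 4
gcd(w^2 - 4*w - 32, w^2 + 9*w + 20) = w + 4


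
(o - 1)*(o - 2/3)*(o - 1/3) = o^3 - 2*o^2 + 11*o/9 - 2/9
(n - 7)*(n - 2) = n^2 - 9*n + 14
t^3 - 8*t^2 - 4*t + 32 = (t - 8)*(t - 2)*(t + 2)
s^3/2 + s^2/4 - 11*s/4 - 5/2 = (s/2 + 1)*(s - 5/2)*(s + 1)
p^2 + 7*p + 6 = (p + 1)*(p + 6)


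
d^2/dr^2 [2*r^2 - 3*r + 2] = 4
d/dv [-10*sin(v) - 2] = -10*cos(v)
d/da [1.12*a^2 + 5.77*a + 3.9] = 2.24*a + 5.77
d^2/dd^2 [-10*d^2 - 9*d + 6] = -20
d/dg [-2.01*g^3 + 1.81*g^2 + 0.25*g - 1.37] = -6.03*g^2 + 3.62*g + 0.25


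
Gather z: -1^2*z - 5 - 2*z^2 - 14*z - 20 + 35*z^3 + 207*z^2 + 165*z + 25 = 35*z^3 + 205*z^2 + 150*z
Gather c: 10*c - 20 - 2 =10*c - 22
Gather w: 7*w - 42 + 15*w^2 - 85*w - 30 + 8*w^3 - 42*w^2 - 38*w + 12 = 8*w^3 - 27*w^2 - 116*w - 60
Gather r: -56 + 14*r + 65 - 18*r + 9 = 18 - 4*r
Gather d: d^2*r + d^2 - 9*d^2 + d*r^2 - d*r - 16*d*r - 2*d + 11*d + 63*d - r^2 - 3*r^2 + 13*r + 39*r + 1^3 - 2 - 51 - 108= d^2*(r - 8) + d*(r^2 - 17*r + 72) - 4*r^2 + 52*r - 160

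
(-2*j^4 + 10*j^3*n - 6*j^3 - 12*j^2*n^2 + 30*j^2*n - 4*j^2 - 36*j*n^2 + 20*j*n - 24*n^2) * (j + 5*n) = -2*j^5 - 6*j^4 + 38*j^3*n^2 - 4*j^3 - 60*j^2*n^3 + 114*j^2*n^2 - 180*j*n^3 + 76*j*n^2 - 120*n^3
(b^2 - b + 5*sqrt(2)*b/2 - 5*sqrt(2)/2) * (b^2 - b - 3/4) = b^4 - 2*b^3 + 5*sqrt(2)*b^3/2 - 5*sqrt(2)*b^2 + b^2/4 + 3*b/4 + 5*sqrt(2)*b/8 + 15*sqrt(2)/8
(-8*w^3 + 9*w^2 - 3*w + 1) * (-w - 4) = 8*w^4 + 23*w^3 - 33*w^2 + 11*w - 4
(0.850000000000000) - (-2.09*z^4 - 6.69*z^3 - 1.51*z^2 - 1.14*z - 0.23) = 2.09*z^4 + 6.69*z^3 + 1.51*z^2 + 1.14*z + 1.08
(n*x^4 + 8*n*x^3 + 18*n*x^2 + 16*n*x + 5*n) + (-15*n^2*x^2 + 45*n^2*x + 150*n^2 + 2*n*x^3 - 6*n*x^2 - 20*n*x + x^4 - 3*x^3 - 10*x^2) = -15*n^2*x^2 + 45*n^2*x + 150*n^2 + n*x^4 + 10*n*x^3 + 12*n*x^2 - 4*n*x + 5*n + x^4 - 3*x^3 - 10*x^2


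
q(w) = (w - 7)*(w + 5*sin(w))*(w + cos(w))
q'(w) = (1 - sin(w))*(w - 7)*(w + 5*sin(w)) + (w - 7)*(w + cos(w))*(5*cos(w) + 1) + (w + 5*sin(w))*(w + cos(w))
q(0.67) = -34.74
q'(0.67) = -48.84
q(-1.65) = -99.23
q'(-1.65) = 135.11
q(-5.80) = -218.72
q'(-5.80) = 382.34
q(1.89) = -53.46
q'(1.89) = 13.33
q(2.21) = -48.09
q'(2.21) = 19.48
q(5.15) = -6.41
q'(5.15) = -30.89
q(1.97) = -52.31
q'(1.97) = 15.30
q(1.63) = -55.85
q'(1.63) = 4.40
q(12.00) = 598.34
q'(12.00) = 526.43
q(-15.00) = -6328.01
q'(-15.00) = -19.98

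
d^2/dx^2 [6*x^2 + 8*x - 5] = 12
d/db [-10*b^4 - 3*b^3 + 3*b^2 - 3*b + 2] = -40*b^3 - 9*b^2 + 6*b - 3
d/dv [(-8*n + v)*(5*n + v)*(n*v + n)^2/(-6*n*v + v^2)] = n^2*(v + 1)*(v*(6*n - v)*(2*(5*n + v)*(8*n - v) - (5*n + v)*(v + 1) + (8*n - v)*(v + 1)) - 2*(3*n - v)*(5*n + v)*(8*n - v)*(v + 1))/(v^2*(6*n - v)^2)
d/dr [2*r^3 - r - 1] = 6*r^2 - 1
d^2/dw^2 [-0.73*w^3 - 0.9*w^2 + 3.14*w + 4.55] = -4.38*w - 1.8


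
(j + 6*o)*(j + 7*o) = j^2 + 13*j*o + 42*o^2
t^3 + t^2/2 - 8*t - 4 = (t + 1/2)*(t - 2*sqrt(2))*(t + 2*sqrt(2))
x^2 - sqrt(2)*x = x*(x - sqrt(2))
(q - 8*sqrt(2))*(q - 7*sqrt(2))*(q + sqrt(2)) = q^3 - 14*sqrt(2)*q^2 + 82*q + 112*sqrt(2)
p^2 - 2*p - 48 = (p - 8)*(p + 6)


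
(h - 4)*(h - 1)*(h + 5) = h^3 - 21*h + 20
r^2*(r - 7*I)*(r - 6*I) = r^4 - 13*I*r^3 - 42*r^2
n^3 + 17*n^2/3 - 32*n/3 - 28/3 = (n - 2)*(n + 2/3)*(n + 7)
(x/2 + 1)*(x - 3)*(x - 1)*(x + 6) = x^4/2 + 2*x^3 - 17*x^2/2 - 12*x + 18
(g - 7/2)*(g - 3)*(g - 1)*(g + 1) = g^4 - 13*g^3/2 + 19*g^2/2 + 13*g/2 - 21/2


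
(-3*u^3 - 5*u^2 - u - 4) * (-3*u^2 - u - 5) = 9*u^5 + 18*u^4 + 23*u^3 + 38*u^2 + 9*u + 20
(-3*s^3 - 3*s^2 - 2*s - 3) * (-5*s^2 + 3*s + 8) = 15*s^5 + 6*s^4 - 23*s^3 - 15*s^2 - 25*s - 24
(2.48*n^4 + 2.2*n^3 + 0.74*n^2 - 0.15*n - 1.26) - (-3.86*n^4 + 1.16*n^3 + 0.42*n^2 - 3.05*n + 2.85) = 6.34*n^4 + 1.04*n^3 + 0.32*n^2 + 2.9*n - 4.11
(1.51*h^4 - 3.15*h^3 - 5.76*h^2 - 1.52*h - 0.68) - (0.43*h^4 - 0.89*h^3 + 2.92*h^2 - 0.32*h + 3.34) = 1.08*h^4 - 2.26*h^3 - 8.68*h^2 - 1.2*h - 4.02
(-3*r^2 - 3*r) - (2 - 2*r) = -3*r^2 - r - 2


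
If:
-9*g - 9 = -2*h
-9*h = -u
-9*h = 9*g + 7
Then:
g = -95/99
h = 2/11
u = 18/11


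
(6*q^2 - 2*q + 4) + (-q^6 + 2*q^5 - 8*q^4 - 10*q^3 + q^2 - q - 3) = -q^6 + 2*q^5 - 8*q^4 - 10*q^3 + 7*q^2 - 3*q + 1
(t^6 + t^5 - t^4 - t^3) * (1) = t^6 + t^5 - t^4 - t^3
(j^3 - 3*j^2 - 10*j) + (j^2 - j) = j^3 - 2*j^2 - 11*j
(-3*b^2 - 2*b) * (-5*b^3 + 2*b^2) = 15*b^5 + 4*b^4 - 4*b^3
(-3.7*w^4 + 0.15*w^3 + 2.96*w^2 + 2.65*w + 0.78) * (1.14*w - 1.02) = -4.218*w^5 + 3.945*w^4 + 3.2214*w^3 + 0.00179999999999936*w^2 - 1.8138*w - 0.7956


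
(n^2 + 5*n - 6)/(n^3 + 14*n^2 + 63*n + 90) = (n - 1)/(n^2 + 8*n + 15)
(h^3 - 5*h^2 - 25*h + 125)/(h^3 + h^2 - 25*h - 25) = (h - 5)/(h + 1)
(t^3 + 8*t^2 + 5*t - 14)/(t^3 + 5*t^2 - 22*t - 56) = (t - 1)/(t - 4)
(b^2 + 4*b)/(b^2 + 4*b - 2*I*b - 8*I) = b/(b - 2*I)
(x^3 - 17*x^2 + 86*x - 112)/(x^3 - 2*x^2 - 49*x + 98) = (x - 8)/(x + 7)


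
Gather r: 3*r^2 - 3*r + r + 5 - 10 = 3*r^2 - 2*r - 5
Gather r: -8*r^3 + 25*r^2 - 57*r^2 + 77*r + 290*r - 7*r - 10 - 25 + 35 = -8*r^3 - 32*r^2 + 360*r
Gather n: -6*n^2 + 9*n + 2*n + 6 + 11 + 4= -6*n^2 + 11*n + 21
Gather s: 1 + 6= 7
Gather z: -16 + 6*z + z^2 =z^2 + 6*z - 16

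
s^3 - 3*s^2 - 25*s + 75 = (s - 5)*(s - 3)*(s + 5)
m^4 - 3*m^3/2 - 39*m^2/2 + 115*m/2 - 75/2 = (m - 3)*(m - 5/2)*(m - 1)*(m + 5)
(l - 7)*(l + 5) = l^2 - 2*l - 35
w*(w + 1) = w^2 + w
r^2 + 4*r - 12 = (r - 2)*(r + 6)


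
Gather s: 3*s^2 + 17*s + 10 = 3*s^2 + 17*s + 10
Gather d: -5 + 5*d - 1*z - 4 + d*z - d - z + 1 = d*(z + 4) - 2*z - 8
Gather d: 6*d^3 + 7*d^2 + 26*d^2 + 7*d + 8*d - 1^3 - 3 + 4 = 6*d^3 + 33*d^2 + 15*d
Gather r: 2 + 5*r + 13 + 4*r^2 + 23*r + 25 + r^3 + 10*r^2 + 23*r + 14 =r^3 + 14*r^2 + 51*r + 54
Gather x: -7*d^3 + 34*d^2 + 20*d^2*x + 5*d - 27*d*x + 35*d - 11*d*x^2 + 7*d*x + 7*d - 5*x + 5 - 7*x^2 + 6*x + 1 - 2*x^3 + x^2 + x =-7*d^3 + 34*d^2 + 47*d - 2*x^3 + x^2*(-11*d - 6) + x*(20*d^2 - 20*d + 2) + 6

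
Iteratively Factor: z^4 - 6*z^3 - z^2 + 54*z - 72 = (z - 2)*(z^3 - 4*z^2 - 9*z + 36) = (z - 2)*(z + 3)*(z^2 - 7*z + 12) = (z - 4)*(z - 2)*(z + 3)*(z - 3)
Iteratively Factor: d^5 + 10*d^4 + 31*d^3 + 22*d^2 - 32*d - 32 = (d + 2)*(d^4 + 8*d^3 + 15*d^2 - 8*d - 16) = (d + 2)*(d + 4)*(d^3 + 4*d^2 - d - 4) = (d - 1)*(d + 2)*(d + 4)*(d^2 + 5*d + 4) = (d - 1)*(d + 2)*(d + 4)^2*(d + 1)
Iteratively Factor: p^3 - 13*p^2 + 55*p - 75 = (p - 5)*(p^2 - 8*p + 15) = (p - 5)^2*(p - 3)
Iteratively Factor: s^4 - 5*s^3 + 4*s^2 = (s)*(s^3 - 5*s^2 + 4*s) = s*(s - 1)*(s^2 - 4*s) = s*(s - 4)*(s - 1)*(s)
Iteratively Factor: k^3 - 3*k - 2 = (k - 2)*(k^2 + 2*k + 1) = (k - 2)*(k + 1)*(k + 1)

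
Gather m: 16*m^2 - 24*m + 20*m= 16*m^2 - 4*m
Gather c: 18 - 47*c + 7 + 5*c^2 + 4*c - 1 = 5*c^2 - 43*c + 24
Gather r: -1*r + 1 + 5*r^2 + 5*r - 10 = 5*r^2 + 4*r - 9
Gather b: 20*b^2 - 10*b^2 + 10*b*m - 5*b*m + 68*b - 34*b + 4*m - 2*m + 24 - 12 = 10*b^2 + b*(5*m + 34) + 2*m + 12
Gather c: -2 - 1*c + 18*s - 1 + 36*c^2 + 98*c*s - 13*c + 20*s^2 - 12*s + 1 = 36*c^2 + c*(98*s - 14) + 20*s^2 + 6*s - 2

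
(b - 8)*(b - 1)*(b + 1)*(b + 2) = b^4 - 6*b^3 - 17*b^2 + 6*b + 16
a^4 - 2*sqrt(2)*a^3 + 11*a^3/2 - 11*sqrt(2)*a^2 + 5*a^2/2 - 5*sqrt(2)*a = a*(a + 1/2)*(a + 5)*(a - 2*sqrt(2))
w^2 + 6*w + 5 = (w + 1)*(w + 5)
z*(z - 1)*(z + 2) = z^3 + z^2 - 2*z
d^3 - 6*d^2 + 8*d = d*(d - 4)*(d - 2)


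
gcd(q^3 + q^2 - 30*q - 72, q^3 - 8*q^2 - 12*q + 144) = q^2 - 2*q - 24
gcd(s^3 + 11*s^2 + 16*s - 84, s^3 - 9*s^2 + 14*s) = s - 2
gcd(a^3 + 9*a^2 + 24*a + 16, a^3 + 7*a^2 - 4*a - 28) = 1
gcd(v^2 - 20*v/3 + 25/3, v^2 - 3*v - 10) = v - 5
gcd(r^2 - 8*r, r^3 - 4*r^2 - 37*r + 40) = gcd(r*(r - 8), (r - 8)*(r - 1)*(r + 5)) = r - 8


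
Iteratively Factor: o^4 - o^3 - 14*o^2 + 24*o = (o - 3)*(o^3 + 2*o^2 - 8*o) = (o - 3)*(o - 2)*(o^2 + 4*o) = o*(o - 3)*(o - 2)*(o + 4)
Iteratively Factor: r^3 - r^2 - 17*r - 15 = (r - 5)*(r^2 + 4*r + 3) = (r - 5)*(r + 3)*(r + 1)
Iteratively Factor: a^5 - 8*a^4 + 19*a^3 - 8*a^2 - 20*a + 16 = (a - 2)*(a^4 - 6*a^3 + 7*a^2 + 6*a - 8) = (a - 2)^2*(a^3 - 4*a^2 - a + 4) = (a - 4)*(a - 2)^2*(a^2 - 1) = (a - 4)*(a - 2)^2*(a + 1)*(a - 1)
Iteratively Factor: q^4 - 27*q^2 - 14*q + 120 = (q + 4)*(q^3 - 4*q^2 - 11*q + 30) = (q + 3)*(q + 4)*(q^2 - 7*q + 10) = (q - 5)*(q + 3)*(q + 4)*(q - 2)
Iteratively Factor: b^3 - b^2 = (b)*(b^2 - b) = b^2*(b - 1)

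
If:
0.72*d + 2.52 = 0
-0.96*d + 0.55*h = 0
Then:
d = -3.50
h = -6.11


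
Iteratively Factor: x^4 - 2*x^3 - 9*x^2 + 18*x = (x + 3)*(x^3 - 5*x^2 + 6*x) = (x - 2)*(x + 3)*(x^2 - 3*x) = x*(x - 2)*(x + 3)*(x - 3)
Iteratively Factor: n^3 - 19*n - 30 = (n + 2)*(n^2 - 2*n - 15) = (n + 2)*(n + 3)*(n - 5)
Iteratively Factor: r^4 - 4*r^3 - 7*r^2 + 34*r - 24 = (r - 1)*(r^3 - 3*r^2 - 10*r + 24) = (r - 1)*(r + 3)*(r^2 - 6*r + 8) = (r - 2)*(r - 1)*(r + 3)*(r - 4)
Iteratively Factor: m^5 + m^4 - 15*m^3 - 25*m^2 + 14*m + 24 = (m + 3)*(m^4 - 2*m^3 - 9*m^2 + 2*m + 8) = (m - 4)*(m + 3)*(m^3 + 2*m^2 - m - 2) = (m - 4)*(m + 1)*(m + 3)*(m^2 + m - 2) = (m - 4)*(m - 1)*(m + 1)*(m + 3)*(m + 2)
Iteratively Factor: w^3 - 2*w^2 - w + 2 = (w - 1)*(w^2 - w - 2) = (w - 2)*(w - 1)*(w + 1)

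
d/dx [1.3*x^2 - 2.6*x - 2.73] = 2.6*x - 2.6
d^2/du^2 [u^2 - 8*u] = 2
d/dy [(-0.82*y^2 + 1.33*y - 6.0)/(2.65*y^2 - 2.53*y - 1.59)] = (-1.4499*y^2 + 34.4076*y - 17.2947)/(7.0225*y^4 - 13.409*y^3 - 2.0261*y^2 + 8.0454*y + 2.5281)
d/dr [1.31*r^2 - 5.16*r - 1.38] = 2.62*r - 5.16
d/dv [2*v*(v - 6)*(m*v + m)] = 2*m*(3*v^2 - 10*v - 6)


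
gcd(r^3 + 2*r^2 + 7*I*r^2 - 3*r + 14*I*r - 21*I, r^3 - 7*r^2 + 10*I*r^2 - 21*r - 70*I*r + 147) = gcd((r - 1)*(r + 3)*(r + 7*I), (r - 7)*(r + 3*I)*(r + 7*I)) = r + 7*I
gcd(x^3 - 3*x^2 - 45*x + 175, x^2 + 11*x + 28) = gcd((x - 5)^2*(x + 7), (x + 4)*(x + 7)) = x + 7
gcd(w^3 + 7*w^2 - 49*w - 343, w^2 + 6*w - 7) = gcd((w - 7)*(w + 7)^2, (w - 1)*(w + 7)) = w + 7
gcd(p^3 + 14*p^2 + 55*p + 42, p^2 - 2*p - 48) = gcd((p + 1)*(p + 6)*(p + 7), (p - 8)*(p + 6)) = p + 6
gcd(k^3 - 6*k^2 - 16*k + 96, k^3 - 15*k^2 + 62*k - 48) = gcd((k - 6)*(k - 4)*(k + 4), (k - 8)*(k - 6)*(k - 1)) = k - 6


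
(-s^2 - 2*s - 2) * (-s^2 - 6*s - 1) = s^4 + 8*s^3 + 15*s^2 + 14*s + 2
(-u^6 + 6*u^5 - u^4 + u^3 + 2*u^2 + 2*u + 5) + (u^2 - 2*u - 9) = -u^6 + 6*u^5 - u^4 + u^3 + 3*u^2 - 4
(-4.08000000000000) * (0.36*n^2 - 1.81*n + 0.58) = -1.4688*n^2 + 7.3848*n - 2.3664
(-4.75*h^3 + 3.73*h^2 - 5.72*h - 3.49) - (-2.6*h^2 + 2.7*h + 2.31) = -4.75*h^3 + 6.33*h^2 - 8.42*h - 5.8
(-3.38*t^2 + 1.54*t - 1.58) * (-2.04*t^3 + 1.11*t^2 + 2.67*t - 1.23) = 6.8952*t^5 - 6.8934*t^4 - 4.092*t^3 + 6.5154*t^2 - 6.1128*t + 1.9434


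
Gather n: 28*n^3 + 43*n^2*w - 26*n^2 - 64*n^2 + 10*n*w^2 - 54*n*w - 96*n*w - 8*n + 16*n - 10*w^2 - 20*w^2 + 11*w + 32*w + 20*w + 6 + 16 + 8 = 28*n^3 + n^2*(43*w - 90) + n*(10*w^2 - 150*w + 8) - 30*w^2 + 63*w + 30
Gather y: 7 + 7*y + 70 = 7*y + 77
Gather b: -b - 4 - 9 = -b - 13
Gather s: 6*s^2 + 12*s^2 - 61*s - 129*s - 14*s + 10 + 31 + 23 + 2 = 18*s^2 - 204*s + 66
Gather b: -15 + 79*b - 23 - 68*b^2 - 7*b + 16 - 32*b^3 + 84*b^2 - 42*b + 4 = -32*b^3 + 16*b^2 + 30*b - 18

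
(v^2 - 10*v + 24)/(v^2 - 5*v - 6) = (v - 4)/(v + 1)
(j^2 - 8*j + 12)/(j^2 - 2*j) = (j - 6)/j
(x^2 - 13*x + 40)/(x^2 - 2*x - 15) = (x - 8)/(x + 3)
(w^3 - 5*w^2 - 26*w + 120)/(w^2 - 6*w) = w + 1 - 20/w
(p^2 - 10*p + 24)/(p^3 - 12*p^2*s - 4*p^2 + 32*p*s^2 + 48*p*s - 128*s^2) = (p - 6)/(p^2 - 12*p*s + 32*s^2)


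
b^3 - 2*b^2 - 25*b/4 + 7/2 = (b - 7/2)*(b - 1/2)*(b + 2)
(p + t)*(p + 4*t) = p^2 + 5*p*t + 4*t^2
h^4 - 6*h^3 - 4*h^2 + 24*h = h*(h - 6)*(h - 2)*(h + 2)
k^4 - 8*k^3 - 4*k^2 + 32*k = k*(k - 8)*(k - 2)*(k + 2)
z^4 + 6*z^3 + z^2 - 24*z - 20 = (z - 2)*(z + 1)*(z + 2)*(z + 5)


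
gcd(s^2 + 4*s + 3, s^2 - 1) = s + 1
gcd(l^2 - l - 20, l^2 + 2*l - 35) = l - 5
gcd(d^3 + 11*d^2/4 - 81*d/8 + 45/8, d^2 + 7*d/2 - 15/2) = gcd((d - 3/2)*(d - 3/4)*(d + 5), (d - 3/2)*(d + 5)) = d^2 + 7*d/2 - 15/2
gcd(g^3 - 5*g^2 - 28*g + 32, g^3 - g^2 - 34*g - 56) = g + 4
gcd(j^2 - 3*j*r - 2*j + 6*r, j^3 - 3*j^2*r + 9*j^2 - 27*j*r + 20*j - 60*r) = -j + 3*r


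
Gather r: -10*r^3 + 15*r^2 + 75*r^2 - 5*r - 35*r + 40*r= -10*r^3 + 90*r^2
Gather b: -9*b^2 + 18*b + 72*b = -9*b^2 + 90*b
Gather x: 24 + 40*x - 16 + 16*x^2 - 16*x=16*x^2 + 24*x + 8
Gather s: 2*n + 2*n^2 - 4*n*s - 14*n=2*n^2 - 4*n*s - 12*n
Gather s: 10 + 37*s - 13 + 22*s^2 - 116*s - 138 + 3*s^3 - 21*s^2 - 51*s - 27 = 3*s^3 + s^2 - 130*s - 168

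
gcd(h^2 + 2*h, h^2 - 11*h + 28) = 1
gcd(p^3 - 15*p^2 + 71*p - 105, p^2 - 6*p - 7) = p - 7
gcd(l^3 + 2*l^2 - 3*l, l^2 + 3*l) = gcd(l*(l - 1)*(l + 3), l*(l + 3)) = l^2 + 3*l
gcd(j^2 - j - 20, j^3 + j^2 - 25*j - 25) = j - 5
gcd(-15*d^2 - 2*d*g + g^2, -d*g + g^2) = 1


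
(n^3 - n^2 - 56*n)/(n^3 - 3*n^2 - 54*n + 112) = n/(n - 2)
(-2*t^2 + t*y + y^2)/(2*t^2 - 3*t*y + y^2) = (2*t + y)/(-2*t + y)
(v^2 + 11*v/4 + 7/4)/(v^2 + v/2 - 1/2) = (4*v + 7)/(2*(2*v - 1))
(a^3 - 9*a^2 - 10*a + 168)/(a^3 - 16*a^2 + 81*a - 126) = (a + 4)/(a - 3)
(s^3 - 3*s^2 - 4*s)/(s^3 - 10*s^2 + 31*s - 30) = s*(s^2 - 3*s - 4)/(s^3 - 10*s^2 + 31*s - 30)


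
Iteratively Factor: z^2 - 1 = (z - 1)*(z + 1)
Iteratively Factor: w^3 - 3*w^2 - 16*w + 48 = (w - 4)*(w^2 + w - 12) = (w - 4)*(w + 4)*(w - 3)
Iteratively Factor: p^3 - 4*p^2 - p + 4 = (p - 1)*(p^2 - 3*p - 4) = (p - 1)*(p + 1)*(p - 4)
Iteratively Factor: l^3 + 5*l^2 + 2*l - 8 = (l + 4)*(l^2 + l - 2) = (l - 1)*(l + 4)*(l + 2)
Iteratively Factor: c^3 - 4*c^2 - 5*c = (c + 1)*(c^2 - 5*c) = (c - 5)*(c + 1)*(c)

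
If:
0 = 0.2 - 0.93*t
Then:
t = 0.22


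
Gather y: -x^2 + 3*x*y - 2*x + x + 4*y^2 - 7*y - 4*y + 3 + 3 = -x^2 - x + 4*y^2 + y*(3*x - 11) + 6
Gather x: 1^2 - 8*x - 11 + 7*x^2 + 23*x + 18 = 7*x^2 + 15*x + 8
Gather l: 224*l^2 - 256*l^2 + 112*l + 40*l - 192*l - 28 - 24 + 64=-32*l^2 - 40*l + 12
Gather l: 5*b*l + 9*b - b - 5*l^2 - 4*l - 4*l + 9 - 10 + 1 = 8*b - 5*l^2 + l*(5*b - 8)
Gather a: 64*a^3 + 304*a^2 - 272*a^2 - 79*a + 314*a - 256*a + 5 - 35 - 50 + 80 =64*a^3 + 32*a^2 - 21*a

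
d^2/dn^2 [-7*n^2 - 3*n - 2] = -14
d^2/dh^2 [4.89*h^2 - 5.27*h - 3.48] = 9.78000000000000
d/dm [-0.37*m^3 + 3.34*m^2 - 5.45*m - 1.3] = -1.11*m^2 + 6.68*m - 5.45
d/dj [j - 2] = 1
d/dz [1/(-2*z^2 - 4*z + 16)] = (z + 1)/(z^2 + 2*z - 8)^2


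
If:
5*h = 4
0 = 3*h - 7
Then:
No Solution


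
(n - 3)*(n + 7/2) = n^2 + n/2 - 21/2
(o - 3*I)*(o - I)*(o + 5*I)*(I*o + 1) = I*o^4 + 18*I*o^2 + 32*o - 15*I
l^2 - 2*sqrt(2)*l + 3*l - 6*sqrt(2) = (l + 3)*(l - 2*sqrt(2))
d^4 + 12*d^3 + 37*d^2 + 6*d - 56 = (d - 1)*(d + 2)*(d + 4)*(d + 7)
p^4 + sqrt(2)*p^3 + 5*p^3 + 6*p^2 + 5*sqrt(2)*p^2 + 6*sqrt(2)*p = p*(p + 2)*(p + 3)*(p + sqrt(2))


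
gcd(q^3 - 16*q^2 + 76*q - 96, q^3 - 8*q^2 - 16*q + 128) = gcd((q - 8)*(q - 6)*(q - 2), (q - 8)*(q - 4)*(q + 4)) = q - 8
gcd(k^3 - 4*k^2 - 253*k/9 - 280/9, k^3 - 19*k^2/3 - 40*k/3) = k^2 - 19*k/3 - 40/3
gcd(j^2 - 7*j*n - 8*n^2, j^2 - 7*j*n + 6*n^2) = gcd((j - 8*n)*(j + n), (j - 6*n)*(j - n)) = 1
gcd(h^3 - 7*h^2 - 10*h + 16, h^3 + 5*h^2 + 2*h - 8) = h^2 + h - 2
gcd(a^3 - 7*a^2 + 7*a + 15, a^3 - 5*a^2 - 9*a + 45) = a^2 - 8*a + 15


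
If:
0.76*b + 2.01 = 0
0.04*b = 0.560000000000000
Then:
No Solution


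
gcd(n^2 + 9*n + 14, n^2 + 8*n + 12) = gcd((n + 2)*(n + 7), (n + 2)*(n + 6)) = n + 2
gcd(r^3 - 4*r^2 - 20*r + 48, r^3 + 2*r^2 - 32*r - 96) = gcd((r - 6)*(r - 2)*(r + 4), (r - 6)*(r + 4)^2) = r^2 - 2*r - 24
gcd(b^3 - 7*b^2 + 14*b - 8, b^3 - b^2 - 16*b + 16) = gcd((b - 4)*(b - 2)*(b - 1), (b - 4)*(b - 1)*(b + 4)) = b^2 - 5*b + 4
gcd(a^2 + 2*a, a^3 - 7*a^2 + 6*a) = a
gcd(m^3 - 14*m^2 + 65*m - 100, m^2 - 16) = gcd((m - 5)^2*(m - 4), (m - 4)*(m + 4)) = m - 4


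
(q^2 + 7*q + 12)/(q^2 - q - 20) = (q + 3)/(q - 5)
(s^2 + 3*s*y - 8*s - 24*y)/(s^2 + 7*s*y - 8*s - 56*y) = (s + 3*y)/(s + 7*y)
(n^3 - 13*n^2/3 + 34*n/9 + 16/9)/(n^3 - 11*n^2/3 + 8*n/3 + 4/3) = (n - 8/3)/(n - 2)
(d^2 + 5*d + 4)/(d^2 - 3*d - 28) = (d + 1)/(d - 7)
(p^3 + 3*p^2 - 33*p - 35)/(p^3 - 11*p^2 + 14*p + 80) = (p^2 + 8*p + 7)/(p^2 - 6*p - 16)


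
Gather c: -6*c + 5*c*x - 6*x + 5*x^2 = c*(5*x - 6) + 5*x^2 - 6*x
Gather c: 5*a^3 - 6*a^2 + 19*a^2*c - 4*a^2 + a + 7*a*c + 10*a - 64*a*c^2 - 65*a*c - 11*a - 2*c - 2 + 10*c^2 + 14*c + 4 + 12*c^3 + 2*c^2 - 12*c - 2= 5*a^3 - 10*a^2 + 12*c^3 + c^2*(12 - 64*a) + c*(19*a^2 - 58*a)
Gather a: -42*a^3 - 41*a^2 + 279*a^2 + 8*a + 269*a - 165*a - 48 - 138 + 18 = -42*a^3 + 238*a^2 + 112*a - 168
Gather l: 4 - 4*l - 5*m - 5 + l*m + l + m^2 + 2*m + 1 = l*(m - 3) + m^2 - 3*m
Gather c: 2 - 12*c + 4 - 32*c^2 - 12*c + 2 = -32*c^2 - 24*c + 8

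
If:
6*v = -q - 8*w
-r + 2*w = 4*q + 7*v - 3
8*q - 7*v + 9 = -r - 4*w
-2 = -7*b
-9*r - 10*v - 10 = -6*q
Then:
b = 2/7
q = -454/4139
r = -7796/4139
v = 2605/4139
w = -1897/4139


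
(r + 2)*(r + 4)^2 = r^3 + 10*r^2 + 32*r + 32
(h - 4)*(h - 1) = h^2 - 5*h + 4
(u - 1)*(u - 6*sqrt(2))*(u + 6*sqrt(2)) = u^3 - u^2 - 72*u + 72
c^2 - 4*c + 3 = (c - 3)*(c - 1)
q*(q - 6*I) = q^2 - 6*I*q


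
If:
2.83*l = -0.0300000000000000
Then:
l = -0.01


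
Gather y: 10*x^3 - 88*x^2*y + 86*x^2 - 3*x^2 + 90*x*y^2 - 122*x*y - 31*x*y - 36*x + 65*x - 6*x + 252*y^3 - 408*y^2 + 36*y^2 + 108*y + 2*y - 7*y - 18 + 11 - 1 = 10*x^3 + 83*x^2 + 23*x + 252*y^3 + y^2*(90*x - 372) + y*(-88*x^2 - 153*x + 103) - 8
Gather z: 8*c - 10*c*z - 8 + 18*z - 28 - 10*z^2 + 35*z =8*c - 10*z^2 + z*(53 - 10*c) - 36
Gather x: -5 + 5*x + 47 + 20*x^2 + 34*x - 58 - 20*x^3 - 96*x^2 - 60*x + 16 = -20*x^3 - 76*x^2 - 21*x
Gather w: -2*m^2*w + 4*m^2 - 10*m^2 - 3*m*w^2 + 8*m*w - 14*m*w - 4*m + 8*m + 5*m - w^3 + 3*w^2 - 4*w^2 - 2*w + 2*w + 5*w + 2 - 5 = -6*m^2 + 9*m - w^3 + w^2*(-3*m - 1) + w*(-2*m^2 - 6*m + 5) - 3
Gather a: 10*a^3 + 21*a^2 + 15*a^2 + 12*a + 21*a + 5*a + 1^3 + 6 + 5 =10*a^3 + 36*a^2 + 38*a + 12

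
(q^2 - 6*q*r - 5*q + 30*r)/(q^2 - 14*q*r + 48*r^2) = (q - 5)/(q - 8*r)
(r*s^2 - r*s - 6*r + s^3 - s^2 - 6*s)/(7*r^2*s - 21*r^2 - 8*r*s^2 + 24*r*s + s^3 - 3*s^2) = (r*s + 2*r + s^2 + 2*s)/(7*r^2 - 8*r*s + s^2)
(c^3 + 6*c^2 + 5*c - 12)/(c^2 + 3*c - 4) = c + 3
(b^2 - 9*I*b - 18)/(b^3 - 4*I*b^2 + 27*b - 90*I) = 1/(b + 5*I)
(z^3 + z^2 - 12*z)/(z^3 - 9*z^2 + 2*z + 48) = z*(z + 4)/(z^2 - 6*z - 16)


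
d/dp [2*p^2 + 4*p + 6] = 4*p + 4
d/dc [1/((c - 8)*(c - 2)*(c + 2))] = (-(c - 8)*(c - 2) - (c - 8)*(c + 2) - (c - 2)*(c + 2))/((c - 8)^2*(c - 2)^2*(c + 2)^2)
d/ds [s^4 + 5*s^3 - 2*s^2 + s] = 4*s^3 + 15*s^2 - 4*s + 1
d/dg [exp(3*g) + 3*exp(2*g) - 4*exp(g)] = (3*exp(2*g) + 6*exp(g) - 4)*exp(g)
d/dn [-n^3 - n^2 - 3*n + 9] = -3*n^2 - 2*n - 3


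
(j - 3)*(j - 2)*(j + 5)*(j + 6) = j^4 + 6*j^3 - 19*j^2 - 84*j + 180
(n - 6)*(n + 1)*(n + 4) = n^3 - n^2 - 26*n - 24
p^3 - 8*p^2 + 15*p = p*(p - 5)*(p - 3)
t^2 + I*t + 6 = (t - 2*I)*(t + 3*I)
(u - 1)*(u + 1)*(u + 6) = u^3 + 6*u^2 - u - 6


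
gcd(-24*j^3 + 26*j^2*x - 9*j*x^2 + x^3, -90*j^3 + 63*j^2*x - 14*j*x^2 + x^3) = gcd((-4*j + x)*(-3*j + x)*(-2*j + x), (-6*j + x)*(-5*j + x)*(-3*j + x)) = -3*j + x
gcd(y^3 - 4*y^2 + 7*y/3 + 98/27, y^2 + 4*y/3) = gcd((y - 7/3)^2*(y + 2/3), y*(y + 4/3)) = 1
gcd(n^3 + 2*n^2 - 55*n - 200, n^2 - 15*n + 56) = n - 8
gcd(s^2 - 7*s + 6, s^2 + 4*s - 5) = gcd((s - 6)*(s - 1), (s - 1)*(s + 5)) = s - 1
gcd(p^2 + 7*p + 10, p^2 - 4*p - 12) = p + 2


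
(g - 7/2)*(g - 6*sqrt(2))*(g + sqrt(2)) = g^3 - 5*sqrt(2)*g^2 - 7*g^2/2 - 12*g + 35*sqrt(2)*g/2 + 42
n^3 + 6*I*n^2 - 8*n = n*(n + 2*I)*(n + 4*I)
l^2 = l^2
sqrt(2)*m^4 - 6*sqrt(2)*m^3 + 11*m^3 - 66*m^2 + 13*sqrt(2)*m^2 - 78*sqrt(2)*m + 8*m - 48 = (m - 6)*(m + sqrt(2))*(m + 4*sqrt(2))*(sqrt(2)*m + 1)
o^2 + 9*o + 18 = (o + 3)*(o + 6)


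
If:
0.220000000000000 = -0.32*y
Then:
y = -0.69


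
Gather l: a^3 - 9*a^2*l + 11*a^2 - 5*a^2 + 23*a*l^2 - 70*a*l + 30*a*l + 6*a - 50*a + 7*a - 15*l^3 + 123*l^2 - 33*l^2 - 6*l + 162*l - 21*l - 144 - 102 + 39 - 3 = a^3 + 6*a^2 - 37*a - 15*l^3 + l^2*(23*a + 90) + l*(-9*a^2 - 40*a + 135) - 210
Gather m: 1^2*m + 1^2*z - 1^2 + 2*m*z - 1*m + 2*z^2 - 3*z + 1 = 2*m*z + 2*z^2 - 2*z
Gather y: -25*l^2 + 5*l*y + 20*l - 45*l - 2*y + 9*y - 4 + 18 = -25*l^2 - 25*l + y*(5*l + 7) + 14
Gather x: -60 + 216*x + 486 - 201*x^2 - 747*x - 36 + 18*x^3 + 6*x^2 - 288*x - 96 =18*x^3 - 195*x^2 - 819*x + 294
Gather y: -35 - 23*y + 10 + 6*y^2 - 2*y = 6*y^2 - 25*y - 25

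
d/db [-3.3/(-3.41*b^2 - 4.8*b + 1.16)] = (-22.506*b - 15.84)/(3.41*b^2 + 4.8*b - 1.16)^2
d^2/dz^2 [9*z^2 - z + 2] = 18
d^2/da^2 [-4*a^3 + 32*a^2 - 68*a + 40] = 64 - 24*a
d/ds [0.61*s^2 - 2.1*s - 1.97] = 1.22*s - 2.1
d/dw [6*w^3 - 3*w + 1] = 18*w^2 - 3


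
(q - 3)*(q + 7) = q^2 + 4*q - 21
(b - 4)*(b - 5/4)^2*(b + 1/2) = b^4 - 6*b^3 + 133*b^2/16 - 15*b/32 - 25/8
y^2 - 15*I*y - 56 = (y - 8*I)*(y - 7*I)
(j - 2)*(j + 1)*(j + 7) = j^3 + 6*j^2 - 9*j - 14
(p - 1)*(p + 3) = p^2 + 2*p - 3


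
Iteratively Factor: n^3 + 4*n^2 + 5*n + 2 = (n + 1)*(n^2 + 3*n + 2) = (n + 1)*(n + 2)*(n + 1)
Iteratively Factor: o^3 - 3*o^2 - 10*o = (o)*(o^2 - 3*o - 10) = o*(o - 5)*(o + 2)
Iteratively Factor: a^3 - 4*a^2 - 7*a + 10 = (a - 1)*(a^2 - 3*a - 10) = (a - 1)*(a + 2)*(a - 5)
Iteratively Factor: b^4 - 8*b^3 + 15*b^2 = (b)*(b^3 - 8*b^2 + 15*b) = b*(b - 5)*(b^2 - 3*b) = b*(b - 5)*(b - 3)*(b)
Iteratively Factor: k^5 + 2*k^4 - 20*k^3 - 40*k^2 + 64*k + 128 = (k + 2)*(k^4 - 20*k^2 + 64) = (k + 2)^2*(k^3 - 2*k^2 - 16*k + 32) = (k - 4)*(k + 2)^2*(k^2 + 2*k - 8) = (k - 4)*(k + 2)^2*(k + 4)*(k - 2)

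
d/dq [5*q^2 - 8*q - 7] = 10*q - 8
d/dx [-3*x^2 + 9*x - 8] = 9 - 6*x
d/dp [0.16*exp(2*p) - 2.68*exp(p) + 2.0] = (0.32*exp(p) - 2.68)*exp(p)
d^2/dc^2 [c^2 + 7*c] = 2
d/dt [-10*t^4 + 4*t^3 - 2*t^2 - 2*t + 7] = -40*t^3 + 12*t^2 - 4*t - 2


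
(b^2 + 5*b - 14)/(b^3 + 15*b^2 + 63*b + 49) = (b - 2)/(b^2 + 8*b + 7)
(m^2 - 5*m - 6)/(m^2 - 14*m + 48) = (m + 1)/(m - 8)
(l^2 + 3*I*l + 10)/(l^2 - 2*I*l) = (l + 5*I)/l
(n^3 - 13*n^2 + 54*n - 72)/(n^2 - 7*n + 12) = n - 6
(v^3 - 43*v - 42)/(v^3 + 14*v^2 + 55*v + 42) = (v - 7)/(v + 7)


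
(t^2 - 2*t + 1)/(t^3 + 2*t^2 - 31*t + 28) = (t - 1)/(t^2 + 3*t - 28)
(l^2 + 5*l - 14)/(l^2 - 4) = (l + 7)/(l + 2)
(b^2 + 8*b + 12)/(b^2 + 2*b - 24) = (b + 2)/(b - 4)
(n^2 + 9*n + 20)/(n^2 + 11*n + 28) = (n + 5)/(n + 7)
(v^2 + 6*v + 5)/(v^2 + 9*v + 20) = (v + 1)/(v + 4)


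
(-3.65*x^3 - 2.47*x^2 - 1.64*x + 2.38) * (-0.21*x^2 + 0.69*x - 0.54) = 0.7665*x^5 - 1.9998*x^4 + 0.6111*x^3 - 0.2976*x^2 + 2.5278*x - 1.2852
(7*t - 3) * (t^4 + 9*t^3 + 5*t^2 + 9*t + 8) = 7*t^5 + 60*t^4 + 8*t^3 + 48*t^2 + 29*t - 24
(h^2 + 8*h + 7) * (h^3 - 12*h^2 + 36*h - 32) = h^5 - 4*h^4 - 53*h^3 + 172*h^2 - 4*h - 224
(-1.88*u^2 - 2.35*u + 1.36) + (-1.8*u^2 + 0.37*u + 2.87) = -3.68*u^2 - 1.98*u + 4.23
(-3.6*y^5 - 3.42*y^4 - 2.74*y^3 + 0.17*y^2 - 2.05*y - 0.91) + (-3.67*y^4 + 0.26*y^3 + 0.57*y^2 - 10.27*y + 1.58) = -3.6*y^5 - 7.09*y^4 - 2.48*y^3 + 0.74*y^2 - 12.32*y + 0.67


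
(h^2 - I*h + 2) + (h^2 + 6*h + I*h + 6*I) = 2*h^2 + 6*h + 2 + 6*I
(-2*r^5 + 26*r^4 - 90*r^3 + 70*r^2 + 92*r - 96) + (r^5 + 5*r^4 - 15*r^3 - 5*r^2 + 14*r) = -r^5 + 31*r^4 - 105*r^3 + 65*r^2 + 106*r - 96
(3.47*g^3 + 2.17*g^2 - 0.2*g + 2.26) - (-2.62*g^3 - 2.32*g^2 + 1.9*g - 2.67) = 6.09*g^3 + 4.49*g^2 - 2.1*g + 4.93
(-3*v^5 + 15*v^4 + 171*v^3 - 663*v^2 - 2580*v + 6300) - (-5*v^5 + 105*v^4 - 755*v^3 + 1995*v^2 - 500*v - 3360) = 2*v^5 - 90*v^4 + 926*v^3 - 2658*v^2 - 2080*v + 9660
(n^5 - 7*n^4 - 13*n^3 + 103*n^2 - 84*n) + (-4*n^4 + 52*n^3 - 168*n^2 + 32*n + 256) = n^5 - 11*n^4 + 39*n^3 - 65*n^2 - 52*n + 256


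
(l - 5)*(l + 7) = l^2 + 2*l - 35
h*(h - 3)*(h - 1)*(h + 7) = h^4 + 3*h^3 - 25*h^2 + 21*h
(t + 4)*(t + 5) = t^2 + 9*t + 20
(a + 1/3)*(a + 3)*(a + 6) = a^3 + 28*a^2/3 + 21*a + 6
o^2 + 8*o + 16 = (o + 4)^2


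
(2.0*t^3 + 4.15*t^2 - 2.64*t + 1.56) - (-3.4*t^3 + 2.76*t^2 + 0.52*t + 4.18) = 5.4*t^3 + 1.39*t^2 - 3.16*t - 2.62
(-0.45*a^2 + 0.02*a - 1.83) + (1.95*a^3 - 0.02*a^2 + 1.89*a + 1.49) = 1.95*a^3 - 0.47*a^2 + 1.91*a - 0.34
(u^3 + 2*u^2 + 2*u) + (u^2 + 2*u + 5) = u^3 + 3*u^2 + 4*u + 5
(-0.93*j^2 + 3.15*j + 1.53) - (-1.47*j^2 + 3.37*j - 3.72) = 0.54*j^2 - 0.22*j + 5.25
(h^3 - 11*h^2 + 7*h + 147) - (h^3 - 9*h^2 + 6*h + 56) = -2*h^2 + h + 91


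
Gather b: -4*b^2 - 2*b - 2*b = -4*b^2 - 4*b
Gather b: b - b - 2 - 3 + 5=0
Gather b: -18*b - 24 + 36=12 - 18*b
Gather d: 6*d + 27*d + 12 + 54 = 33*d + 66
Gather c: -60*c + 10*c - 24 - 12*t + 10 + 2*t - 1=-50*c - 10*t - 15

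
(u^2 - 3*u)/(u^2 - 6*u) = (u - 3)/(u - 6)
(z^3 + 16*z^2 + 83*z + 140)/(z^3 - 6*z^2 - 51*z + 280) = (z^2 + 9*z + 20)/(z^2 - 13*z + 40)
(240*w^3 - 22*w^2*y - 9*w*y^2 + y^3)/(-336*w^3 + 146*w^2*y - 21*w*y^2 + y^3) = (5*w + y)/(-7*w + y)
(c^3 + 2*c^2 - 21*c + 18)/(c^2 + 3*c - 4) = (c^2 + 3*c - 18)/(c + 4)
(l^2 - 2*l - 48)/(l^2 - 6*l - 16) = (l + 6)/(l + 2)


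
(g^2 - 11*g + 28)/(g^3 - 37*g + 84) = (g - 7)/(g^2 + 4*g - 21)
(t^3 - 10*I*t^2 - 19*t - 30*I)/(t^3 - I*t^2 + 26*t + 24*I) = (t - 5*I)/(t + 4*I)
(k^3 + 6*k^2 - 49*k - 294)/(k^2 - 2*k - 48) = (k^2 - 49)/(k - 8)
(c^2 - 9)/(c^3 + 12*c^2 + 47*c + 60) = (c - 3)/(c^2 + 9*c + 20)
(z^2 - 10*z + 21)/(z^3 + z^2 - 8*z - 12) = (z - 7)/(z^2 + 4*z + 4)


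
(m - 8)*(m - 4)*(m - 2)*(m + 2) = m^4 - 12*m^3 + 28*m^2 + 48*m - 128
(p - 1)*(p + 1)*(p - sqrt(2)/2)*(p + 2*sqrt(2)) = p^4 + 3*sqrt(2)*p^3/2 - 3*p^2 - 3*sqrt(2)*p/2 + 2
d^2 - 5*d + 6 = (d - 3)*(d - 2)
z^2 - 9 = (z - 3)*(z + 3)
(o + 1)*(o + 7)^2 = o^3 + 15*o^2 + 63*o + 49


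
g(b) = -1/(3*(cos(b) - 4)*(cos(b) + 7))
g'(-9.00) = 0.00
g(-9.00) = 0.01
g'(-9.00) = 0.00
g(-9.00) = 0.01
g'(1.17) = -0.00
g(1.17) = 0.01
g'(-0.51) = 0.00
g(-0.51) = 0.01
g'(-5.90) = -0.00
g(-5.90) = 0.01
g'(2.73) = -0.00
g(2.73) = 0.01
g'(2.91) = -0.00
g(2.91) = 0.01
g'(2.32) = -0.00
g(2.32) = 0.01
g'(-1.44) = 0.00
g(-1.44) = 0.01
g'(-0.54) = 0.00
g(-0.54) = 0.01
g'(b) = -sin(b)/(3*(cos(b) - 4)*(cos(b) + 7)^2) - sin(b)/(3*(cos(b) - 4)^2*(cos(b) + 7))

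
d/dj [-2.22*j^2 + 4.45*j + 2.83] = 4.45 - 4.44*j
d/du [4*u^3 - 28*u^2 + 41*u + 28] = 12*u^2 - 56*u + 41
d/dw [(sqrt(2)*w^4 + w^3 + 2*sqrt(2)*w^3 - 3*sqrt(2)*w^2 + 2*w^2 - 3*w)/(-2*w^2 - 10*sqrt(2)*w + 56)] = (-sqrt(2)*w^5 - 31*w^4/2 - sqrt(2)*w^4 - 20*w^3 + 51*sqrt(2)*w^3 + 111*w^2/2 + 79*sqrt(2)*w^2 - 84*sqrt(2)*w + 56*w - 42)/(w^4 + 10*sqrt(2)*w^3 - 6*w^2 - 280*sqrt(2)*w + 784)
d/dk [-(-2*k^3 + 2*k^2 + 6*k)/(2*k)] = 2*k - 1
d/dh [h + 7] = 1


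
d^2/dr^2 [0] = 0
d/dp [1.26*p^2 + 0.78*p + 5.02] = 2.52*p + 0.78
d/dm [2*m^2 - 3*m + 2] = 4*m - 3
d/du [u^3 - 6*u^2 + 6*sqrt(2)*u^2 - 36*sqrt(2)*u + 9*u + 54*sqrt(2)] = 3*u^2 - 12*u + 12*sqrt(2)*u - 36*sqrt(2) + 9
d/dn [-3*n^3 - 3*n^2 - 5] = 3*n*(-3*n - 2)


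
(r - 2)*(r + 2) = r^2 - 4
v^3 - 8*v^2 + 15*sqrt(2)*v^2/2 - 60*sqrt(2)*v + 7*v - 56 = (v - 8)*(v + sqrt(2)/2)*(v + 7*sqrt(2))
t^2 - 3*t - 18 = (t - 6)*(t + 3)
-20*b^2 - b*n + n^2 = (-5*b + n)*(4*b + n)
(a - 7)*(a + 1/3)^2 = a^3 - 19*a^2/3 - 41*a/9 - 7/9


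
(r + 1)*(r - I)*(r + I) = r^3 + r^2 + r + 1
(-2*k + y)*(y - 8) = -2*k*y + 16*k + y^2 - 8*y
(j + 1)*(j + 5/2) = j^2 + 7*j/2 + 5/2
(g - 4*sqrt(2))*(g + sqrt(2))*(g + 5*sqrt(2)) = g^3 + 2*sqrt(2)*g^2 - 38*g - 40*sqrt(2)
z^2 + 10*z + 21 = (z + 3)*(z + 7)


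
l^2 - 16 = (l - 4)*(l + 4)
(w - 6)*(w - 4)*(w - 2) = w^3 - 12*w^2 + 44*w - 48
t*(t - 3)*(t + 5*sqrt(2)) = t^3 - 3*t^2 + 5*sqrt(2)*t^2 - 15*sqrt(2)*t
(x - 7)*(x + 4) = x^2 - 3*x - 28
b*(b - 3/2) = b^2 - 3*b/2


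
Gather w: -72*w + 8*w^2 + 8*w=8*w^2 - 64*w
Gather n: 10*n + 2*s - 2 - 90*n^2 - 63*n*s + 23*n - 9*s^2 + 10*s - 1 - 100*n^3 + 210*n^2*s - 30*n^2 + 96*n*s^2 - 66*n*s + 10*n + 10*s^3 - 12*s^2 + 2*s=-100*n^3 + n^2*(210*s - 120) + n*(96*s^2 - 129*s + 43) + 10*s^3 - 21*s^2 + 14*s - 3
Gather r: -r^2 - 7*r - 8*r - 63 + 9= -r^2 - 15*r - 54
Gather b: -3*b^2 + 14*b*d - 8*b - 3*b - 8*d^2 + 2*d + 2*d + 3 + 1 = -3*b^2 + b*(14*d - 11) - 8*d^2 + 4*d + 4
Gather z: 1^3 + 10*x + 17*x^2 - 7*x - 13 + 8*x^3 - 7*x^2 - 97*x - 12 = 8*x^3 + 10*x^2 - 94*x - 24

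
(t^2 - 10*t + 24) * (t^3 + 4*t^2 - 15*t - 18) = t^5 - 6*t^4 - 31*t^3 + 228*t^2 - 180*t - 432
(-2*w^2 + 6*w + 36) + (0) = -2*w^2 + 6*w + 36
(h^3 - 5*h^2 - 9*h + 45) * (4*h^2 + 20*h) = 4*h^5 - 136*h^3 + 900*h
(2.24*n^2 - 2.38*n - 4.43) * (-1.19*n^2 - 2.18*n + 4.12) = -2.6656*n^4 - 2.051*n^3 + 19.6889*n^2 - 0.148199999999999*n - 18.2516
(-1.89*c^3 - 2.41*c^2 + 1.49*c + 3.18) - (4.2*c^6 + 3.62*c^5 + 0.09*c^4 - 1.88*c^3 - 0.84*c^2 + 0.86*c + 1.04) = -4.2*c^6 - 3.62*c^5 - 0.09*c^4 - 0.01*c^3 - 1.57*c^2 + 0.63*c + 2.14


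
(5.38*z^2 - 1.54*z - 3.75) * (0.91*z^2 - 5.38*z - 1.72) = 4.8958*z^4 - 30.3458*z^3 - 4.3809*z^2 + 22.8238*z + 6.45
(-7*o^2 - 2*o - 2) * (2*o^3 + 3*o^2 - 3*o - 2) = -14*o^5 - 25*o^4 + 11*o^3 + 14*o^2 + 10*o + 4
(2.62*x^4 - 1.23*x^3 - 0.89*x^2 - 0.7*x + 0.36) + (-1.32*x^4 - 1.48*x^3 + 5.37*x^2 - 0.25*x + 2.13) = 1.3*x^4 - 2.71*x^3 + 4.48*x^2 - 0.95*x + 2.49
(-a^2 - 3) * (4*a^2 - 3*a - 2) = -4*a^4 + 3*a^3 - 10*a^2 + 9*a + 6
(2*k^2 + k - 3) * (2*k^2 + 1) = 4*k^4 + 2*k^3 - 4*k^2 + k - 3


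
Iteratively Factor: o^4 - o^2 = (o - 1)*(o^3 + o^2) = (o - 1)*(o + 1)*(o^2) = o*(o - 1)*(o + 1)*(o)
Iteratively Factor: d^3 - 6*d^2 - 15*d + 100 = (d - 5)*(d^2 - d - 20) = (d - 5)*(d + 4)*(d - 5)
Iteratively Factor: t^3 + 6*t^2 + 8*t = (t + 2)*(t^2 + 4*t) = (t + 2)*(t + 4)*(t)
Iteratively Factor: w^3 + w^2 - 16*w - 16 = (w - 4)*(w^2 + 5*w + 4) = (w - 4)*(w + 4)*(w + 1)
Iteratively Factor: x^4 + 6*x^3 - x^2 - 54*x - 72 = (x + 3)*(x^3 + 3*x^2 - 10*x - 24) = (x + 3)*(x + 4)*(x^2 - x - 6) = (x + 2)*(x + 3)*(x + 4)*(x - 3)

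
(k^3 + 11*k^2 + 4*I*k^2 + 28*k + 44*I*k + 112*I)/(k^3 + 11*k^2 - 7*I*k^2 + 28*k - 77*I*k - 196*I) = (k + 4*I)/(k - 7*I)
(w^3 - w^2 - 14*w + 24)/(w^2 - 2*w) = w + 1 - 12/w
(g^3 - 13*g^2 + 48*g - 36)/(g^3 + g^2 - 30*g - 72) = (g^2 - 7*g + 6)/(g^2 + 7*g + 12)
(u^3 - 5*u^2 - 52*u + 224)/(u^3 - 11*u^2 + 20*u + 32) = (u + 7)/(u + 1)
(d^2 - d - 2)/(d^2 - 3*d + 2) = (d + 1)/(d - 1)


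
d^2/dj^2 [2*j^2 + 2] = 4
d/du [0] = 0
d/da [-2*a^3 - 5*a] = -6*a^2 - 5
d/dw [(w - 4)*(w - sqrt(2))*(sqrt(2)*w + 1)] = 3*sqrt(2)*w^2 - 8*sqrt(2)*w - 2*w - sqrt(2) + 4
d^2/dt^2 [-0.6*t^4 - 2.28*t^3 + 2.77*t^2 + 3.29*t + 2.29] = -7.2*t^2 - 13.68*t + 5.54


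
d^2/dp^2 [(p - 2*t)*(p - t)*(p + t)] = 6*p - 4*t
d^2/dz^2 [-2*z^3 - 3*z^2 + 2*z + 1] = -12*z - 6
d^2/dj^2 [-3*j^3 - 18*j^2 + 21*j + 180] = -18*j - 36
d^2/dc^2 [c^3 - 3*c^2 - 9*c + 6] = 6*c - 6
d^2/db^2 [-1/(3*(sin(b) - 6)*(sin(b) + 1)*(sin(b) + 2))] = (9*sin(b)^5 - 42*sin(b)^4 + 34*sin(b)^3 + 266*sin(b)^2 - 112*sin(b) - 440)/(3*(sin(b) - 6)^3*(sin(b) + 1)^2*(sin(b) + 2)^3)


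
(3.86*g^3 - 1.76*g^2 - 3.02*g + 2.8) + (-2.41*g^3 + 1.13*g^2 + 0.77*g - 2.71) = 1.45*g^3 - 0.63*g^2 - 2.25*g + 0.0899999999999999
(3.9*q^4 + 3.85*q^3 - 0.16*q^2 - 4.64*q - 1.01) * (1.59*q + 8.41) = 6.201*q^5 + 38.9205*q^4 + 32.1241*q^3 - 8.7232*q^2 - 40.6283*q - 8.4941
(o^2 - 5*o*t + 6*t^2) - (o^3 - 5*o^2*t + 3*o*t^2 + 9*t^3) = -o^3 + 5*o^2*t + o^2 - 3*o*t^2 - 5*o*t - 9*t^3 + 6*t^2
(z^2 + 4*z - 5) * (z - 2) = z^3 + 2*z^2 - 13*z + 10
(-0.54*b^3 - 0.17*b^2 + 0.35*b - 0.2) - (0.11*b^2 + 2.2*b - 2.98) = -0.54*b^3 - 0.28*b^2 - 1.85*b + 2.78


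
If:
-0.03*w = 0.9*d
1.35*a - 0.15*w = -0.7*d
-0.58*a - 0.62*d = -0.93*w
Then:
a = 0.00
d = 0.00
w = 0.00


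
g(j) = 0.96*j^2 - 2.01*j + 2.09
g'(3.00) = 3.75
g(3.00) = 4.70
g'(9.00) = 15.27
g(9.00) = 61.76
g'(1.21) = 0.31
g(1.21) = 1.06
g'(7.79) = 12.95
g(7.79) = 44.69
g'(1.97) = 1.77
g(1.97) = 1.86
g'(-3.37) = -8.48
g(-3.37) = 19.77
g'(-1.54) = -4.97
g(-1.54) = 7.46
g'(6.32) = 10.12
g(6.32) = 27.73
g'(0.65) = -0.76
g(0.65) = 1.19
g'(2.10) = 2.02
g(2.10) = 2.10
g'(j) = 1.92*j - 2.01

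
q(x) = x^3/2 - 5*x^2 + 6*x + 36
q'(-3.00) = 49.50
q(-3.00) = -40.50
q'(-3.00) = 49.50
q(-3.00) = -40.50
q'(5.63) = -2.75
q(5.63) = 0.52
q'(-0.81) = 15.08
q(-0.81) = 27.59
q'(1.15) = -3.52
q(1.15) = 37.05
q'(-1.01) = 17.63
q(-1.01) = 24.32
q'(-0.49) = 11.26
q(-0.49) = 31.80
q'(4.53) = -8.52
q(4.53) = 7.06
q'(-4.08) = 71.77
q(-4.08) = -105.67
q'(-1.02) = 17.76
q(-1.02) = 24.15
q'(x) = 3*x^2/2 - 10*x + 6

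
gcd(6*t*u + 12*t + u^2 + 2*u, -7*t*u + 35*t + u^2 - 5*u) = 1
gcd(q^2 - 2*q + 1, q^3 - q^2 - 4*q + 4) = q - 1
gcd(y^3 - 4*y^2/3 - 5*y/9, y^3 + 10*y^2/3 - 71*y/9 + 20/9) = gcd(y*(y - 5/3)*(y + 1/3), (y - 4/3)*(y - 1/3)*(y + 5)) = 1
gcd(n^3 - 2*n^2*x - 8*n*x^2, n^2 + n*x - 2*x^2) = n + 2*x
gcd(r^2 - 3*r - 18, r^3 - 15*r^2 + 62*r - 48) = r - 6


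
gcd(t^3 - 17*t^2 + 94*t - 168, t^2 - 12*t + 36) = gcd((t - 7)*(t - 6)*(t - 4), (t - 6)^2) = t - 6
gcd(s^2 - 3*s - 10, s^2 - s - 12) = 1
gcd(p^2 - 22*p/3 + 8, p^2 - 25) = 1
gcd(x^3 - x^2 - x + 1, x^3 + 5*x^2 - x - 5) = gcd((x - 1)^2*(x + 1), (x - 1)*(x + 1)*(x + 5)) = x^2 - 1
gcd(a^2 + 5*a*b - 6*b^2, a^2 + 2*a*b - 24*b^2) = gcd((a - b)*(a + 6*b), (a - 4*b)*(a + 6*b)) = a + 6*b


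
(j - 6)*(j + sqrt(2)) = j^2 - 6*j + sqrt(2)*j - 6*sqrt(2)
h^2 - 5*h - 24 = (h - 8)*(h + 3)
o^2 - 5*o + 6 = (o - 3)*(o - 2)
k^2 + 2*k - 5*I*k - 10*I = (k + 2)*(k - 5*I)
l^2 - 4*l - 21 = (l - 7)*(l + 3)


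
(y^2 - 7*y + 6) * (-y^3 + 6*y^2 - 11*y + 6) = -y^5 + 13*y^4 - 59*y^3 + 119*y^2 - 108*y + 36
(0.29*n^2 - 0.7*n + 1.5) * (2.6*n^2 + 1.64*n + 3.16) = 0.754*n^4 - 1.3444*n^3 + 3.6684*n^2 + 0.248*n + 4.74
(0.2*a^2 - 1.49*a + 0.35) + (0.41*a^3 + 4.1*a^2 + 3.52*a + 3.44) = 0.41*a^3 + 4.3*a^2 + 2.03*a + 3.79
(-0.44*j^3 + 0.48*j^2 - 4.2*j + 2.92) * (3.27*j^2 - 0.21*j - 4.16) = -1.4388*j^5 + 1.662*j^4 - 12.0044*j^3 + 8.4336*j^2 + 16.8588*j - 12.1472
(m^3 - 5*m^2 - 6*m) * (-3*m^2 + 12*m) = -3*m^5 + 27*m^4 - 42*m^3 - 72*m^2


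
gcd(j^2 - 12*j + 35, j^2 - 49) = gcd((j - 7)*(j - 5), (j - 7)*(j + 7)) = j - 7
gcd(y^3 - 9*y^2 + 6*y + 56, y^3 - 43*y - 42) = y - 7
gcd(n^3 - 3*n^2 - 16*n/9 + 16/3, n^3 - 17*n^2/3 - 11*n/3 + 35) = n - 3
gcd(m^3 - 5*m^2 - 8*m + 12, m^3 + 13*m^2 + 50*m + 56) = m + 2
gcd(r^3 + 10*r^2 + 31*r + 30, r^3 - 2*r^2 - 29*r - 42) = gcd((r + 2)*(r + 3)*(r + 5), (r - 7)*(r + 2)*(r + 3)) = r^2 + 5*r + 6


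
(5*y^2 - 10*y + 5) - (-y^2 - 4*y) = 6*y^2 - 6*y + 5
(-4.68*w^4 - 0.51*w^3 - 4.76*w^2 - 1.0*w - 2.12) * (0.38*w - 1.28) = -1.7784*w^5 + 5.7966*w^4 - 1.156*w^3 + 5.7128*w^2 + 0.4744*w + 2.7136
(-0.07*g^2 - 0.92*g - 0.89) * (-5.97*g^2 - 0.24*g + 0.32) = 0.4179*g^4 + 5.5092*g^3 + 5.5117*g^2 - 0.0808*g - 0.2848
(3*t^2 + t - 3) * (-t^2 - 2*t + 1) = -3*t^4 - 7*t^3 + 4*t^2 + 7*t - 3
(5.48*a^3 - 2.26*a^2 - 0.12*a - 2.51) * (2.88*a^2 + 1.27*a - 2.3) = 15.7824*a^5 + 0.450800000000002*a^4 - 15.8198*a^3 - 2.1832*a^2 - 2.9117*a + 5.773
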